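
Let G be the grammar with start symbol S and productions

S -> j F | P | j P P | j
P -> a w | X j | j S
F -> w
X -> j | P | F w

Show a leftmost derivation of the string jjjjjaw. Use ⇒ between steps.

S ⇒ jPP ⇒ jXjP ⇒ jPjP ⇒ jjSjP ⇒ jjPjP ⇒ jjXjjP ⇒ jjjjjP ⇒ jjjjjaw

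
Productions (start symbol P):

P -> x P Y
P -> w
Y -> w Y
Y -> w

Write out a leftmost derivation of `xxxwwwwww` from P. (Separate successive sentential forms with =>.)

P=>xPY=>xxPYY=>xxxPYYY=>xxxwYYY=>xxxwwYYY=>xxxwwwYY=>xxxwwwwYY=>xxxwwwwwY=>xxxwwwwww

P => xPY   [P -> x P Y]
xPY => xxPYY   [P -> x P Y]
xxPYY => xxxPYYY   [P -> x P Y]
xxxPYYY => xxxwYYY   [P -> w]
xxxwYYY => xxxwwYYY   [Y -> w Y]
xxxwwYYY => xxxwwwYY   [Y -> w]
xxxwwwYY => xxxwwwwYY   [Y -> w Y]
xxxwwwwYY => xxxwwwwwY   [Y -> w]
xxxwwwwwY => xxxwwwwww   [Y -> w]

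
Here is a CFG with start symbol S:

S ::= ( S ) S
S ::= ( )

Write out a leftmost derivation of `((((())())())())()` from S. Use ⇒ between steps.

S ⇒ (S)S ⇒ ((S)S)S ⇒ (((S)S)S)S ⇒ ((((S)S)S)S)S ⇒ ((((())S)S)S)S ⇒ ((((())())S)S)S ⇒ ((((())())())S)S ⇒ ((((())())())())S ⇒ ((((())())())())()

S ⇒ (S)S   [S ::= ( S ) S]
(S)S ⇒ ((S)S)S   [S ::= ( S ) S]
((S)S)S ⇒ (((S)S)S)S   [S ::= ( S ) S]
(((S)S)S)S ⇒ ((((S)S)S)S)S   [S ::= ( S ) S]
((((S)S)S)S)S ⇒ ((((())S)S)S)S   [S ::= ( )]
((((())S)S)S)S ⇒ ((((())())S)S)S   [S ::= ( )]
((((())())S)S)S ⇒ ((((())())())S)S   [S ::= ( )]
((((())())())S)S ⇒ ((((())())())())S   [S ::= ( )]
((((())())())())S ⇒ ((((())())())())()   [S ::= ( )]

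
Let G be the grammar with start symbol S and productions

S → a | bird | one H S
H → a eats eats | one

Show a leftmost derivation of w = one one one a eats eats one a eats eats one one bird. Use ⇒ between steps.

S ⇒ one H S ⇒ one one S ⇒ one one one H S ⇒ one one one a eats eats S ⇒ one one one a eats eats one H S ⇒ one one one a eats eats one a eats eats S ⇒ one one one a eats eats one a eats eats one H S ⇒ one one one a eats eats one a eats eats one one S ⇒ one one one a eats eats one a eats eats one one bird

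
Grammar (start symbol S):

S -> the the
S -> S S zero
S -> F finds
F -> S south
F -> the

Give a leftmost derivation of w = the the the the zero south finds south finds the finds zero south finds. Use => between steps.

S => F finds => S south finds => S S zero south finds => F finds S zero south finds => S south finds S zero south finds => F finds south finds S zero south finds => S south finds south finds S zero south finds => S S zero south finds south finds S zero south finds => the the S zero south finds south finds S zero south finds => the the the the zero south finds south finds S zero south finds => the the the the zero south finds south finds F finds zero south finds => the the the the zero south finds south finds the finds zero south finds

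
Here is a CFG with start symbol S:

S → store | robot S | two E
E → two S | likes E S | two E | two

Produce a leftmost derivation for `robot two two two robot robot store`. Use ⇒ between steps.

S ⇒ robot S ⇒ robot two E ⇒ robot two two E ⇒ robot two two two S ⇒ robot two two two robot S ⇒ robot two two two robot robot S ⇒ robot two two two robot robot store

S ⇒ robot S   [S → robot S]
robot S ⇒ robot two E   [S → two E]
robot two E ⇒ robot two two E   [E → two E]
robot two two E ⇒ robot two two two S   [E → two S]
robot two two two S ⇒ robot two two two robot S   [S → robot S]
robot two two two robot S ⇒ robot two two two robot robot S   [S → robot S]
robot two two two robot robot S ⇒ robot two two two robot robot store   [S → store]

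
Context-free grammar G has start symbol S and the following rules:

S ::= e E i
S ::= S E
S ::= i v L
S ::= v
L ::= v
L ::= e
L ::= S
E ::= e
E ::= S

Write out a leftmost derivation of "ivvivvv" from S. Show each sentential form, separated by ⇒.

S⇒SE⇒ivLE⇒ivvE⇒ivvS⇒ivvSE⇒ivvivLE⇒ivvivvE⇒ivvivvS⇒ivvivvv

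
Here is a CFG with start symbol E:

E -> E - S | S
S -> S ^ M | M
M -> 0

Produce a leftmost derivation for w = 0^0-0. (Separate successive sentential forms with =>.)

E => E-S => S-S => S^M-S => M^M-S => 0^M-S => 0^0-S => 0^0-M => 0^0-0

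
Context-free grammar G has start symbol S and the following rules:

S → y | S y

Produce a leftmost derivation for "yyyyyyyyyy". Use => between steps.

S => Sy => Syy => Syyy => Syyyy => Syyyyy => Syyyyyy => Syyyyyyy => Syyyyyyyy => Syyyyyyyyy => yyyyyyyyyy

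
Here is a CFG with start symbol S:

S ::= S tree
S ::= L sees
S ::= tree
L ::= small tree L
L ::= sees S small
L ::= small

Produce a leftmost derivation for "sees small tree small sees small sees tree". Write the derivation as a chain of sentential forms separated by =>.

S => S tree => L sees tree => sees S small sees tree => sees L sees small sees tree => sees small tree L sees small sees tree => sees small tree small sees small sees tree

S => S tree   [S ::= S tree]
S tree => L sees tree   [S ::= L sees]
L sees tree => sees S small sees tree   [L ::= sees S small]
sees S small sees tree => sees L sees small sees tree   [S ::= L sees]
sees L sees small sees tree => sees small tree L sees small sees tree   [L ::= small tree L]
sees small tree L sees small sees tree => sees small tree small sees small sees tree   [L ::= small]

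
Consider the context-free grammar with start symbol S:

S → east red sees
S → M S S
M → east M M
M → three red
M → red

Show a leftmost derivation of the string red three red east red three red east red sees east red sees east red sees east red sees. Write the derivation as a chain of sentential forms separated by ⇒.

S ⇒ M S S   [S → M S S]
M S S ⇒ red S S   [M → red]
red S S ⇒ red M S S S   [S → M S S]
red M S S S ⇒ red three red S S S   [M → three red]
red three red S S S ⇒ red three red M S S S S   [S → M S S]
red three red M S S S S ⇒ red three red east M M S S S S   [M → east M M]
red three red east M M S S S S ⇒ red three red east red M S S S S   [M → red]
red three red east red M S S S S ⇒ red three red east red three red S S S S   [M → three red]
red three red east red three red S S S S ⇒ red three red east red three red east red sees S S S   [S → east red sees]
red three red east red three red east red sees S S S ⇒ red three red east red three red east red sees east red sees S S   [S → east red sees]
red three red east red three red east red sees east red sees S S ⇒ red three red east red three red east red sees east red sees east red sees S   [S → east red sees]
red three red east red three red east red sees east red sees east red sees S ⇒ red three red east red three red east red sees east red sees east red sees east red sees   [S → east red sees]

S ⇒ M S S ⇒ red S S ⇒ red M S S S ⇒ red three red S S S ⇒ red three red M S S S S ⇒ red three red east M M S S S S ⇒ red three red east red M S S S S ⇒ red three red east red three red S S S S ⇒ red three red east red three red east red sees S S S ⇒ red three red east red three red east red sees east red sees S S ⇒ red three red east red three red east red sees east red sees east red sees S ⇒ red three red east red three red east red sees east red sees east red sees east red sees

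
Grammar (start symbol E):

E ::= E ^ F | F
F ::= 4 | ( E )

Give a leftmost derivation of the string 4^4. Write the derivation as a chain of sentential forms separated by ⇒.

E ⇒ E^F   [E ::= E ^ F]
E^F ⇒ F^F   [E ::= F]
F^F ⇒ 4^F   [F ::= 4]
4^F ⇒ 4^4   [F ::= 4]

E ⇒ E^F ⇒ F^F ⇒ 4^F ⇒ 4^4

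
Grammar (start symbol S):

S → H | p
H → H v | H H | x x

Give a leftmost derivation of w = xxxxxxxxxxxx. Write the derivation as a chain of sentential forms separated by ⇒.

S⇒H⇒HH⇒HHH⇒xxHH⇒xxHHH⇒xxHHHH⇒xxHHHHH⇒xxxxHHHH⇒xxxxxxHHH⇒xxxxxxxxHH⇒xxxxxxxxxxH⇒xxxxxxxxxxxx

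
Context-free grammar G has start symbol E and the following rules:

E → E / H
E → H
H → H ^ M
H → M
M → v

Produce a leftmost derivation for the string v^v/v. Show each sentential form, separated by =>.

E => E/H   [E → E / H]
E/H => H/H   [E → H]
H/H => H^M/H   [H → H ^ M]
H^M/H => M^M/H   [H → M]
M^M/H => v^M/H   [M → v]
v^M/H => v^v/H   [M → v]
v^v/H => v^v/M   [H → M]
v^v/M => v^v/v   [M → v]

E=>E/H=>H/H=>H^M/H=>M^M/H=>v^M/H=>v^v/H=>v^v/M=>v^v/v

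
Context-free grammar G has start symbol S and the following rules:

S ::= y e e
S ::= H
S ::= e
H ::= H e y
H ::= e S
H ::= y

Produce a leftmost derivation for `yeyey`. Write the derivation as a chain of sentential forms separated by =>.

S => H => Hey => Heyey => yeyey

S => H   [S ::= H]
H => Hey   [H ::= H e y]
Hey => Heyey   [H ::= H e y]
Heyey => yeyey   [H ::= y]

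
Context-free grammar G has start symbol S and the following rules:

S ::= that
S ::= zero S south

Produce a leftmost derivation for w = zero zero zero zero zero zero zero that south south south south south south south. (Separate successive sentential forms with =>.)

S => zero S south   [S ::= zero S south]
zero S south => zero zero S south south   [S ::= zero S south]
zero zero S south south => zero zero zero S south south south   [S ::= zero S south]
zero zero zero S south south south => zero zero zero zero S south south south south   [S ::= zero S south]
zero zero zero zero S south south south south => zero zero zero zero zero S south south south south south   [S ::= zero S south]
zero zero zero zero zero S south south south south south => zero zero zero zero zero zero S south south south south south south   [S ::= zero S south]
zero zero zero zero zero zero S south south south south south south => zero zero zero zero zero zero zero S south south south south south south south   [S ::= zero S south]
zero zero zero zero zero zero zero S south south south south south south south => zero zero zero zero zero zero zero that south south south south south south south   [S ::= that]

S => zero S south => zero zero S south south => zero zero zero S south south south => zero zero zero zero S south south south south => zero zero zero zero zero S south south south south south => zero zero zero zero zero zero S south south south south south south => zero zero zero zero zero zero zero S south south south south south south south => zero zero zero zero zero zero zero that south south south south south south south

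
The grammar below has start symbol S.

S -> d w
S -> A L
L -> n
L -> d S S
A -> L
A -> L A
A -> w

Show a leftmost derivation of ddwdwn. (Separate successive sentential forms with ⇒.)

S ⇒ AL   [S -> A L]
AL ⇒ LL   [A -> L]
LL ⇒ dSSL   [L -> d S S]
dSSL ⇒ ddwSL   [S -> d w]
ddwSL ⇒ ddwdwL   [S -> d w]
ddwdwL ⇒ ddwdwn   [L -> n]

S⇒AL⇒LL⇒dSSL⇒ddwSL⇒ddwdwL⇒ddwdwn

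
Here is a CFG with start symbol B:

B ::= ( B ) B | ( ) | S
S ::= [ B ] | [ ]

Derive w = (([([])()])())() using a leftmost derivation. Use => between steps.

B => (B)B => ((B)B)B => ((S)B)B => (([B])B)B => (([(B)B])B)B => (([(S)B])B)B => (([([])B])B)B => (([([])()])B)B => (([([])()])())B => (([([])()])())()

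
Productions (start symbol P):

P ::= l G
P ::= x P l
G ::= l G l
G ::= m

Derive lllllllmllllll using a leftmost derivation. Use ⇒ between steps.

P ⇒ lG   [P ::= l G]
lG ⇒ llGl   [G ::= l G l]
llGl ⇒ lllGll   [G ::= l G l]
lllGll ⇒ llllGlll   [G ::= l G l]
llllGlll ⇒ lllllGllll   [G ::= l G l]
lllllGllll ⇒ llllllGlllll   [G ::= l G l]
llllllGlllll ⇒ lllllllGllllll   [G ::= l G l]
lllllllGllllll ⇒ lllllllmllllll   [G ::= m]

P ⇒ lG ⇒ llGl ⇒ lllGll ⇒ llllGlll ⇒ lllllGllll ⇒ llllllGlllll ⇒ lllllllGllllll ⇒ lllllllmllllll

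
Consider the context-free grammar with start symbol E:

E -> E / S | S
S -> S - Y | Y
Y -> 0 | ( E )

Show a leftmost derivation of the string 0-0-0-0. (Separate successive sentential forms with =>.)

E => S   [E -> S]
S => S-Y   [S -> S - Y]
S-Y => S-Y-Y   [S -> S - Y]
S-Y-Y => S-Y-Y-Y   [S -> S - Y]
S-Y-Y-Y => Y-Y-Y-Y   [S -> Y]
Y-Y-Y-Y => 0-Y-Y-Y   [Y -> 0]
0-Y-Y-Y => 0-0-Y-Y   [Y -> 0]
0-0-Y-Y => 0-0-0-Y   [Y -> 0]
0-0-0-Y => 0-0-0-0   [Y -> 0]

E => S => S-Y => S-Y-Y => S-Y-Y-Y => Y-Y-Y-Y => 0-Y-Y-Y => 0-0-Y-Y => 0-0-0-Y => 0-0-0-0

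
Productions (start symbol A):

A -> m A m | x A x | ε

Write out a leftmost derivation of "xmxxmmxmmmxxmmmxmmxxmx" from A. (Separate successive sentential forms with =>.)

A => xAx   [A -> x A x]
xAx => xmAmx   [A -> m A m]
xmAmx => xmxAxmx   [A -> x A x]
xmxAxmx => xmxxAxxmx   [A -> x A x]
xmxxAxxmx => xmxxmAmxxmx   [A -> m A m]
xmxxmAmxxmx => xmxxmmAmmxxmx   [A -> m A m]
xmxxmmAmmxxmx => xmxxmmxAxmmxxmx   [A -> x A x]
xmxxmmxAxmmxxmx => xmxxmmxmAmxmmxxmx   [A -> m A m]
xmxxmmxmAmxmmxxmx => xmxxmmxmmAmmxmmxxmx   [A -> m A m]
xmxxmmxmmAmmxmmxxmx => xmxxmmxmmmAmmmxmmxxmx   [A -> m A m]
xmxxmmxmmmAmmmxmmxxmx => xmxxmmxmmmxAxmmmxmmxxmx   [A -> x A x]
xmxxmmxmmmxAxmmmxmmxxmx => xmxxmmxmmmxxmmmxmmxxmx   [A -> ε]

A=>xAx=>xmAmx=>xmxAxmx=>xmxxAxxmx=>xmxxmAmxxmx=>xmxxmmAmmxxmx=>xmxxmmxAxmmxxmx=>xmxxmmxmAmxmmxxmx=>xmxxmmxmmAmmxmmxxmx=>xmxxmmxmmmAmmmxmmxxmx=>xmxxmmxmmmxAxmmmxmmxxmx=>xmxxmmxmmmxxmmmxmmxxmx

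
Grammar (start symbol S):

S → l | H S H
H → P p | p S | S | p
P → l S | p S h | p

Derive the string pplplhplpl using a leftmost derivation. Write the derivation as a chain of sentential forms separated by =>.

S => HSH => PpSH => ppSH => pplH => pplS => pplHSH => pplPpSH => pplpShpSH => pplplhpSH => pplplhplH => pplplhplpS => pplplhplpl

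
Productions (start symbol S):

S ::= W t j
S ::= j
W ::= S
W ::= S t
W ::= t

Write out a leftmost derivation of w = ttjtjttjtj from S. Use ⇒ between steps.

S⇒Wtj⇒Stj⇒Wtjtj⇒Sttjtj⇒Wtjttjtj⇒Stjttjtj⇒Wtjtjttjtj⇒ttjtjttjtj

S ⇒ Wtj   [S ::= W t j]
Wtj ⇒ Stj   [W ::= S]
Stj ⇒ Wtjtj   [S ::= W t j]
Wtjtj ⇒ Sttjtj   [W ::= S t]
Sttjtj ⇒ Wtjttjtj   [S ::= W t j]
Wtjttjtj ⇒ Stjttjtj   [W ::= S]
Stjttjtj ⇒ Wtjtjttjtj   [S ::= W t j]
Wtjtjttjtj ⇒ ttjtjttjtj   [W ::= t]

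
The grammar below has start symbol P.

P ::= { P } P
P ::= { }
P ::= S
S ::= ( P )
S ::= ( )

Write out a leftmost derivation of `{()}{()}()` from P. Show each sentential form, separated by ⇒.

P⇒{P}P⇒{S}P⇒{()}P⇒{()}{P}P⇒{()}{S}P⇒{()}{()}P⇒{()}{()}S⇒{()}{()}()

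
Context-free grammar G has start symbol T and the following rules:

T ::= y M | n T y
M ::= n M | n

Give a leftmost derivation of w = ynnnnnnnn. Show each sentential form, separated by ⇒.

T ⇒ yM   [T ::= y M]
yM ⇒ ynM   [M ::= n M]
ynM ⇒ ynnM   [M ::= n M]
ynnM ⇒ ynnnM   [M ::= n M]
ynnnM ⇒ ynnnnM   [M ::= n M]
ynnnnM ⇒ ynnnnnM   [M ::= n M]
ynnnnnM ⇒ ynnnnnnM   [M ::= n M]
ynnnnnnM ⇒ ynnnnnnnM   [M ::= n M]
ynnnnnnnM ⇒ ynnnnnnnn   [M ::= n]

T⇒yM⇒ynM⇒ynnM⇒ynnnM⇒ynnnnM⇒ynnnnnM⇒ynnnnnnM⇒ynnnnnnnM⇒ynnnnnnnn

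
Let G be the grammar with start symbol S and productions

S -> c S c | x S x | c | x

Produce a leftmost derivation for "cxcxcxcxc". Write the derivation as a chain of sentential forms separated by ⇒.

S ⇒ cSc ⇒ cxSxc ⇒ cxcScxc ⇒ cxcxSxcxc ⇒ cxcxcxcxc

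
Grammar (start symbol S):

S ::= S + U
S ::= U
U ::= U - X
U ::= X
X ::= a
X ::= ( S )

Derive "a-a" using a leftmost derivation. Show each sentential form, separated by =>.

S => U => U-X => X-X => a-X => a-a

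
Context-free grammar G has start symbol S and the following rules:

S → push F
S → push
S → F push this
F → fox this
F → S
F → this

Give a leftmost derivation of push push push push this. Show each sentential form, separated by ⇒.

S ⇒ push F ⇒ push S ⇒ push push F ⇒ push push S ⇒ push push F push this ⇒ push push S push this ⇒ push push push push this

S ⇒ push F   [S → push F]
push F ⇒ push S   [F → S]
push S ⇒ push push F   [S → push F]
push push F ⇒ push push S   [F → S]
push push S ⇒ push push F push this   [S → F push this]
push push F push this ⇒ push push S push this   [F → S]
push push S push this ⇒ push push push push this   [S → push]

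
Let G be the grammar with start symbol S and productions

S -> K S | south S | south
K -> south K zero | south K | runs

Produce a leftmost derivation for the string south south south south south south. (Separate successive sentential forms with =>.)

S => south S => south south S => south south south S => south south south south S => south south south south south S => south south south south south south

S => south S   [S -> south S]
south S => south south S   [S -> south S]
south south S => south south south S   [S -> south S]
south south south S => south south south south S   [S -> south S]
south south south south S => south south south south south S   [S -> south S]
south south south south south S => south south south south south south   [S -> south]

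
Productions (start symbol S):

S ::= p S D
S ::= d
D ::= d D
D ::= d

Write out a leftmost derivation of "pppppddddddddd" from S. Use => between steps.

S => pSD   [S ::= p S D]
pSD => ppSDD   [S ::= p S D]
ppSDD => pppSDDD   [S ::= p S D]
pppSDDD => ppppSDDDD   [S ::= p S D]
ppppSDDDD => pppppSDDDDD   [S ::= p S D]
pppppSDDDDD => pppppdDDDDD   [S ::= d]
pppppdDDDDD => pppppddDDDDD   [D ::= d D]
pppppddDDDDD => pppppdddDDDDD   [D ::= d D]
pppppdddDDDDD => pppppddddDDDD   [D ::= d]
pppppddddDDDD => pppppdddddDDDD   [D ::= d D]
pppppdddddDDDD => pppppddddddDDD   [D ::= d]
pppppddddddDDD => pppppdddddddDD   [D ::= d]
pppppdddddddDD => pppppddddddddD   [D ::= d]
pppppddddddddD => pppppddddddddd   [D ::= d]

S=>pSD=>ppSDD=>pppSDDD=>ppppSDDDD=>pppppSDDDDD=>pppppdDDDDD=>pppppddDDDDD=>pppppdddDDDDD=>pppppddddDDDD=>pppppdddddDDDD=>pppppddddddDDD=>pppppdddddddDD=>pppppddddddddD=>pppppddddddddd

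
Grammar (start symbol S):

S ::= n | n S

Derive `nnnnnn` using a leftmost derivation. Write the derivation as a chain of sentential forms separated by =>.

S => nS => nnS => nnnS => nnnnS => nnnnnS => nnnnnn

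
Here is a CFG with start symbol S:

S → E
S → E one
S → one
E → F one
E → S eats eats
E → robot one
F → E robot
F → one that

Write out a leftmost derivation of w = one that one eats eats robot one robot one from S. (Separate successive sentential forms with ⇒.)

S ⇒ E   [S → E]
E ⇒ F one   [E → F one]
F one ⇒ E robot one   [F → E robot]
E robot one ⇒ F one robot one   [E → F one]
F one robot one ⇒ E robot one robot one   [F → E robot]
E robot one robot one ⇒ S eats eats robot one robot one   [E → S eats eats]
S eats eats robot one robot one ⇒ E eats eats robot one robot one   [S → E]
E eats eats robot one robot one ⇒ F one eats eats robot one robot one   [E → F one]
F one eats eats robot one robot one ⇒ one that one eats eats robot one robot one   [F → one that]

S ⇒ E ⇒ F one ⇒ E robot one ⇒ F one robot one ⇒ E robot one robot one ⇒ S eats eats robot one robot one ⇒ E eats eats robot one robot one ⇒ F one eats eats robot one robot one ⇒ one that one eats eats robot one robot one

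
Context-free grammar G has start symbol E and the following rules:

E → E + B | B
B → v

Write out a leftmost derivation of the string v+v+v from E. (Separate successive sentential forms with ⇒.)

E ⇒ E+B   [E → E + B]
E+B ⇒ E+B+B   [E → E + B]
E+B+B ⇒ B+B+B   [E → B]
B+B+B ⇒ v+B+B   [B → v]
v+B+B ⇒ v+v+B   [B → v]
v+v+B ⇒ v+v+v   [B → v]

E ⇒ E+B ⇒ E+B+B ⇒ B+B+B ⇒ v+B+B ⇒ v+v+B ⇒ v+v+v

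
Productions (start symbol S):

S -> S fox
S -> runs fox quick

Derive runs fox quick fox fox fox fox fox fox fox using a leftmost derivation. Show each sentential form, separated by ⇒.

S ⇒ S fox   [S -> S fox]
S fox ⇒ S fox fox   [S -> S fox]
S fox fox ⇒ S fox fox fox   [S -> S fox]
S fox fox fox ⇒ S fox fox fox fox   [S -> S fox]
S fox fox fox fox ⇒ S fox fox fox fox fox   [S -> S fox]
S fox fox fox fox fox ⇒ S fox fox fox fox fox fox   [S -> S fox]
S fox fox fox fox fox fox ⇒ S fox fox fox fox fox fox fox   [S -> S fox]
S fox fox fox fox fox fox fox ⇒ runs fox quick fox fox fox fox fox fox fox   [S -> runs fox quick]

S ⇒ S fox ⇒ S fox fox ⇒ S fox fox fox ⇒ S fox fox fox fox ⇒ S fox fox fox fox fox ⇒ S fox fox fox fox fox fox ⇒ S fox fox fox fox fox fox fox ⇒ runs fox quick fox fox fox fox fox fox fox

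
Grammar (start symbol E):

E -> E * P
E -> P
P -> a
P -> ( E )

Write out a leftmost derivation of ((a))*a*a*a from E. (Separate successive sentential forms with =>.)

E => E*P => E*P*P => E*P*P*P => P*P*P*P => (E)*P*P*P => (P)*P*P*P => ((E))*P*P*P => ((P))*P*P*P => ((a))*P*P*P => ((a))*a*P*P => ((a))*a*a*P => ((a))*a*a*a

E => E*P   [E -> E * P]
E*P => E*P*P   [E -> E * P]
E*P*P => E*P*P*P   [E -> E * P]
E*P*P*P => P*P*P*P   [E -> P]
P*P*P*P => (E)*P*P*P   [P -> ( E )]
(E)*P*P*P => (P)*P*P*P   [E -> P]
(P)*P*P*P => ((E))*P*P*P   [P -> ( E )]
((E))*P*P*P => ((P))*P*P*P   [E -> P]
((P))*P*P*P => ((a))*P*P*P   [P -> a]
((a))*P*P*P => ((a))*a*P*P   [P -> a]
((a))*a*P*P => ((a))*a*a*P   [P -> a]
((a))*a*a*P => ((a))*a*a*a   [P -> a]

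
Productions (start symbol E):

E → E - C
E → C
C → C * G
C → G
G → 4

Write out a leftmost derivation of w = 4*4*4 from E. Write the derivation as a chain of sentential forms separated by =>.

E => C => C*G => C*G*G => G*G*G => 4*G*G => 4*4*G => 4*4*4

E => C   [E → C]
C => C*G   [C → C * G]
C*G => C*G*G   [C → C * G]
C*G*G => G*G*G   [C → G]
G*G*G => 4*G*G   [G → 4]
4*G*G => 4*4*G   [G → 4]
4*4*G => 4*4*4   [G → 4]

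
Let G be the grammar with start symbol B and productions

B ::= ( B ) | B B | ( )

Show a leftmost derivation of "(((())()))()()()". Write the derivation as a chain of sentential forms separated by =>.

B => BB   [B ::= B B]
BB => BBB   [B ::= B B]
BBB => BBBB   [B ::= B B]
BBBB => (B)BBB   [B ::= ( B )]
(B)BBB => ((B))BBB   [B ::= ( B )]
((B))BBB => ((BB))BBB   [B ::= B B]
((BB))BBB => (((B)B))BBB   [B ::= ( B )]
(((B)B))BBB => (((())B))BBB   [B ::= ( )]
(((())B))BBB => (((())()))BBB   [B ::= ( )]
(((())()))BBB => (((())()))()BB   [B ::= ( )]
(((())()))()BB => (((())()))()()B   [B ::= ( )]
(((())()))()()B => (((())()))()()()   [B ::= ( )]

B => BB => BBB => BBBB => (B)BBB => ((B))BBB => ((BB))BBB => (((B)B))BBB => (((())B))BBB => (((())()))BBB => (((())()))()BB => (((())()))()()B => (((())()))()()()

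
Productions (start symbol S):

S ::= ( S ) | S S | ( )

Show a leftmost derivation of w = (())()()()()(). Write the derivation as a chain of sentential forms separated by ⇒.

S ⇒ SS   [S ::= S S]
SS ⇒ SSS   [S ::= S S]
SSS ⇒ SSSS   [S ::= S S]
SSSS ⇒ SSSSS   [S ::= S S]
SSSSS ⇒ SSSSSS   [S ::= S S]
SSSSSS ⇒ (S)SSSSS   [S ::= ( S )]
(S)SSSSS ⇒ (())SSSSS   [S ::= ( )]
(())SSSSS ⇒ (())()SSSS   [S ::= ( )]
(())()SSSS ⇒ (())()()SSS   [S ::= ( )]
(())()()SSS ⇒ (())()()()SS   [S ::= ( )]
(())()()()SS ⇒ (())()()()()S   [S ::= ( )]
(())()()()()S ⇒ (())()()()()()   [S ::= ( )]

S ⇒ SS ⇒ SSS ⇒ SSSS ⇒ SSSSS ⇒ SSSSSS ⇒ (S)SSSSS ⇒ (())SSSSS ⇒ (())()SSSS ⇒ (())()()SSS ⇒ (())()()()SS ⇒ (())()()()()S ⇒ (())()()()()()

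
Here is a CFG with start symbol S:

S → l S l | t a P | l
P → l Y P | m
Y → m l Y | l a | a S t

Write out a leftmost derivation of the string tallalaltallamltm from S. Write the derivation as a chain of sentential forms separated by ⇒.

S ⇒ taP   [S → t a P]
taP ⇒ talYP   [P → l Y P]
talYP ⇒ tallaP   [Y → l a]
tallaP ⇒ tallalYP   [P → l Y P]
tallalYP ⇒ tallalaStP   [Y → a S t]
tallalaStP ⇒ tallalalSltP   [S → l S l]
tallalalSltP ⇒ tallalaltaPltP   [S → t a P]
tallalaltaPltP ⇒ tallalaltalYPltP   [P → l Y P]
tallalaltalYPltP ⇒ tallalaltallaPltP   [Y → l a]
tallalaltallaPltP ⇒ tallalaltallamltP   [P → m]
tallalaltallamltP ⇒ tallalaltallamltm   [P → m]

S⇒taP⇒talYP⇒tallaP⇒tallalYP⇒tallalaStP⇒tallalalSltP⇒tallalaltaPltP⇒tallalaltalYPltP⇒tallalaltallaPltP⇒tallalaltallamltP⇒tallalaltallamltm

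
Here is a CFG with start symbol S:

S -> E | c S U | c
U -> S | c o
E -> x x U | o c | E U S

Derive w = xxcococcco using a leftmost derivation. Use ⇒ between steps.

S ⇒ E ⇒ EUS ⇒ xxUUS ⇒ xxcoUS ⇒ xxcocoS ⇒ xxcococSU ⇒ xxcococcU ⇒ xxcococcco

S ⇒ E   [S -> E]
E ⇒ EUS   [E -> E U S]
EUS ⇒ xxUUS   [E -> x x U]
xxUUS ⇒ xxcoUS   [U -> c o]
xxcoUS ⇒ xxcocoS   [U -> c o]
xxcocoS ⇒ xxcococSU   [S -> c S U]
xxcococSU ⇒ xxcococcU   [S -> c]
xxcococcU ⇒ xxcococcco   [U -> c o]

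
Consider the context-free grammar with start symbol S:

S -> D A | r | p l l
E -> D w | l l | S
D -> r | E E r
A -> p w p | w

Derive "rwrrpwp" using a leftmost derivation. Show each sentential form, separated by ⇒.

S⇒DA⇒EErA⇒DwErA⇒rwErA⇒rwSrA⇒rwrrA⇒rwrrpwp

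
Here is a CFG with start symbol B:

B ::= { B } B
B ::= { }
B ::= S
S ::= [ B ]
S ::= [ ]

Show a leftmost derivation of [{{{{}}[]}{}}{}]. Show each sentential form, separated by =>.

B => S => [B] => [{B}B] => [{{B}B}B] => [{{{B}B}B}B] => [{{{{}}B}B}B] => [{{{{}}S}B}B] => [{{{{}}[]}B}B] => [{{{{}}[]}{}}B] => [{{{{}}[]}{}}{}]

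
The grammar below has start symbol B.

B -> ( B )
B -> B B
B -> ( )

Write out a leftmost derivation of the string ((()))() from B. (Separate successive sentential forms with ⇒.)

B ⇒ BB ⇒ (B)B ⇒ ((B))B ⇒ ((()))B ⇒ ((()))()

B ⇒ BB   [B -> B B]
BB ⇒ (B)B   [B -> ( B )]
(B)B ⇒ ((B))B   [B -> ( B )]
((B))B ⇒ ((()))B   [B -> ( )]
((()))B ⇒ ((()))()   [B -> ( )]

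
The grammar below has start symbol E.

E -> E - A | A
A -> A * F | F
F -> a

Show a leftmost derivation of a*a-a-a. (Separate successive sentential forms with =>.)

E => E-A => E-A-A => A-A-A => A*F-A-A => F*F-A-A => a*F-A-A => a*a-A-A => a*a-F-A => a*a-a-A => a*a-a-F => a*a-a-a

E => E-A   [E -> E - A]
E-A => E-A-A   [E -> E - A]
E-A-A => A-A-A   [E -> A]
A-A-A => A*F-A-A   [A -> A * F]
A*F-A-A => F*F-A-A   [A -> F]
F*F-A-A => a*F-A-A   [F -> a]
a*F-A-A => a*a-A-A   [F -> a]
a*a-A-A => a*a-F-A   [A -> F]
a*a-F-A => a*a-a-A   [F -> a]
a*a-a-A => a*a-a-F   [A -> F]
a*a-a-F => a*a-a-a   [F -> a]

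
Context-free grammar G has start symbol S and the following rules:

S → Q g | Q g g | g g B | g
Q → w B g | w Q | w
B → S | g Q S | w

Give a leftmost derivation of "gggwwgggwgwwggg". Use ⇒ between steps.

S ⇒ ggB ⇒ gggQS ⇒ gggwQS ⇒ gggwwS ⇒ gggwwggB ⇒ gggwwgggQS ⇒ gggwwgggwBgS ⇒ gggwwgggwgQSgS ⇒ gggwwgggwgwQSgS ⇒ gggwwgggwgwwSgS ⇒ gggwwgggwgwwggS ⇒ gggwwgggwgwwggg

S ⇒ ggB   [S → g g B]
ggB ⇒ gggQS   [B → g Q S]
gggQS ⇒ gggwQS   [Q → w Q]
gggwQS ⇒ gggwwS   [Q → w]
gggwwS ⇒ gggwwggB   [S → g g B]
gggwwggB ⇒ gggwwgggQS   [B → g Q S]
gggwwgggQS ⇒ gggwwgggwBgS   [Q → w B g]
gggwwgggwBgS ⇒ gggwwgggwgQSgS   [B → g Q S]
gggwwgggwgQSgS ⇒ gggwwgggwgwQSgS   [Q → w Q]
gggwwgggwgwQSgS ⇒ gggwwgggwgwwSgS   [Q → w]
gggwwgggwgwwSgS ⇒ gggwwgggwgwwggS   [S → g]
gggwwgggwgwwggS ⇒ gggwwgggwgwwggg   [S → g]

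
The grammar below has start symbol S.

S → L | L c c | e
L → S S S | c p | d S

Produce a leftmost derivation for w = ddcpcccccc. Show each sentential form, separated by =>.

S => Lcc => dScc => dLcccc => ddScccc => ddLcccccc => ddcpcccccc

S => Lcc   [S → L c c]
Lcc => dScc   [L → d S]
dScc => dLcccc   [S → L c c]
dLcccc => ddScccc   [L → d S]
ddScccc => ddLcccccc   [S → L c c]
ddLcccccc => ddcpcccccc   [L → c p]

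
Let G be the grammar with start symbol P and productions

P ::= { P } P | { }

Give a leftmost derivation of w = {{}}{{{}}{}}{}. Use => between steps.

P => {P}P => {{}}P => {{}}{P}P => {{}}{{P}P}P => {{}}{{{}}P}P => {{}}{{{}}{}}P => {{}}{{{}}{}}{}

P => {P}P   [P ::= { P } P]
{P}P => {{}}P   [P ::= { }]
{{}}P => {{}}{P}P   [P ::= { P } P]
{{}}{P}P => {{}}{{P}P}P   [P ::= { P } P]
{{}}{{P}P}P => {{}}{{{}}P}P   [P ::= { }]
{{}}{{{}}P}P => {{}}{{{}}{}}P   [P ::= { }]
{{}}{{{}}{}}P => {{}}{{{}}{}}{}   [P ::= { }]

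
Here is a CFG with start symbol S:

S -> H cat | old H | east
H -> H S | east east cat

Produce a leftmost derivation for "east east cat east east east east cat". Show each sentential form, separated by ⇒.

S ⇒ H cat   [S -> H cat]
H cat ⇒ H S cat   [H -> H S]
H S cat ⇒ H S S cat   [H -> H S]
H S S cat ⇒ H S S S cat   [H -> H S]
H S S S cat ⇒ H S S S S cat   [H -> H S]
H S S S S cat ⇒ east east cat S S S S cat   [H -> east east cat]
east east cat S S S S cat ⇒ east east cat east S S S cat   [S -> east]
east east cat east S S S cat ⇒ east east cat east east S S cat   [S -> east]
east east cat east east S S cat ⇒ east east cat east east east S cat   [S -> east]
east east cat east east east S cat ⇒ east east cat east east east east cat   [S -> east]

S ⇒ H cat ⇒ H S cat ⇒ H S S cat ⇒ H S S S cat ⇒ H S S S S cat ⇒ east east cat S S S S cat ⇒ east east cat east S S S cat ⇒ east east cat east east S S cat ⇒ east east cat east east east S cat ⇒ east east cat east east east east cat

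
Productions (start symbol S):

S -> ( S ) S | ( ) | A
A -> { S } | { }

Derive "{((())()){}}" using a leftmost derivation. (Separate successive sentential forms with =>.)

S => A => {S} => {(S)S} => {((S)S)S} => {((())S)S} => {((())())S} => {((())())A} => {((())()){}}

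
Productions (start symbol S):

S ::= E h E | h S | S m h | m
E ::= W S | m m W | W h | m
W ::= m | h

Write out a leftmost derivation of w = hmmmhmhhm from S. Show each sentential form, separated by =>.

S => hS   [S ::= h S]
hS => hEhE   [S ::= E h E]
hEhE => hmmWhE   [E ::= m m W]
hmmWhE => hmmmhE   [W ::= m]
hmmmhE => hmmmhWS   [E ::= W S]
hmmmhWS => hmmmhmS   [W ::= m]
hmmmhmS => hmmmhmhS   [S ::= h S]
hmmmhmhS => hmmmhmhhS   [S ::= h S]
hmmmhmhhS => hmmmhmhhm   [S ::= m]

S => hS => hEhE => hmmWhE => hmmmhE => hmmmhWS => hmmmhmS => hmmmhmhS => hmmmhmhhS => hmmmhmhhm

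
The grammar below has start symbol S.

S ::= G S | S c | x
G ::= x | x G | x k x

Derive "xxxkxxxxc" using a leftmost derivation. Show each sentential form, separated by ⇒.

S⇒GS⇒xGS⇒xxGS⇒xxxkxS⇒xxxkxSc⇒xxxkxGSc⇒xxxkxxGSc⇒xxxkxxxSc⇒xxxkxxxxc

S ⇒ GS   [S ::= G S]
GS ⇒ xGS   [G ::= x G]
xGS ⇒ xxGS   [G ::= x G]
xxGS ⇒ xxxkxS   [G ::= x k x]
xxxkxS ⇒ xxxkxSc   [S ::= S c]
xxxkxSc ⇒ xxxkxGSc   [S ::= G S]
xxxkxGSc ⇒ xxxkxxGSc   [G ::= x G]
xxxkxxGSc ⇒ xxxkxxxSc   [G ::= x]
xxxkxxxSc ⇒ xxxkxxxxc   [S ::= x]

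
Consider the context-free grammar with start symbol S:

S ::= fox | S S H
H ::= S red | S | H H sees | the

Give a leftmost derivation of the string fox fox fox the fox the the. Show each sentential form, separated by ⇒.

S ⇒ S S H ⇒ fox S H ⇒ fox S S H H ⇒ fox S S H S H H ⇒ fox fox S H S H H ⇒ fox fox fox H S H H ⇒ fox fox fox the S H H ⇒ fox fox fox the fox H H ⇒ fox fox fox the fox the H ⇒ fox fox fox the fox the the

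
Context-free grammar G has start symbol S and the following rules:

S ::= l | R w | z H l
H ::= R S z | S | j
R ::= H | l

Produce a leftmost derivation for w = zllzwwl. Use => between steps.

S => zHl => zSl => zRwl => zHwl => zSwl => zRwwl => zHwwl => zRSzwwl => zHSzwwl => zSSzwwl => zlSzwwl => zllzwwl

S => zHl   [S ::= z H l]
zHl => zSl   [H ::= S]
zSl => zRwl   [S ::= R w]
zRwl => zHwl   [R ::= H]
zHwl => zSwl   [H ::= S]
zSwl => zRwwl   [S ::= R w]
zRwwl => zHwwl   [R ::= H]
zHwwl => zRSzwwl   [H ::= R S z]
zRSzwwl => zHSzwwl   [R ::= H]
zHSzwwl => zSSzwwl   [H ::= S]
zSSzwwl => zlSzwwl   [S ::= l]
zlSzwwl => zllzwwl   [S ::= l]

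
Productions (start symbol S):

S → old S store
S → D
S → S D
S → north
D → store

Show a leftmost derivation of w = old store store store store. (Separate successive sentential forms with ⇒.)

S ⇒ S D   [S → S D]
S D ⇒ S D D   [S → S D]
S D D ⇒ old S store D D   [S → old S store]
old S store D D ⇒ old D store D D   [S → D]
old D store D D ⇒ old store store D D   [D → store]
old store store D D ⇒ old store store store D   [D → store]
old store store store D ⇒ old store store store store   [D → store]

S ⇒ S D ⇒ S D D ⇒ old S store D D ⇒ old D store D D ⇒ old store store D D ⇒ old store store store D ⇒ old store store store store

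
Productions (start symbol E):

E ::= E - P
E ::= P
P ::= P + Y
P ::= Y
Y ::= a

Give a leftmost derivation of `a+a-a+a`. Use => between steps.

E=>E-P=>P-P=>P+Y-P=>Y+Y-P=>a+Y-P=>a+a-P=>a+a-P+Y=>a+a-Y+Y=>a+a-a+Y=>a+a-a+a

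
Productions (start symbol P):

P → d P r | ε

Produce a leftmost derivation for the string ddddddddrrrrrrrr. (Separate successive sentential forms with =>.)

P=>dPr=>ddPrr=>dddPrrr=>ddddPrrrr=>dddddPrrrrr=>ddddddPrrrrrr=>dddddddPrrrrrrr=>ddddddddPrrrrrrrr=>ddddddddrrrrrrrr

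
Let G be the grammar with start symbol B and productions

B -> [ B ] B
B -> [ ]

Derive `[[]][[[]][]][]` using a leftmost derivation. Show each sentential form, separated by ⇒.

B ⇒ [B]B ⇒ [[]]B ⇒ [[]][B]B ⇒ [[]][[B]B]B ⇒ [[]][[[]]B]B ⇒ [[]][[[]][]]B ⇒ [[]][[[]][]][]

B ⇒ [B]B   [B -> [ B ] B]
[B]B ⇒ [[]]B   [B -> [ ]]
[[]]B ⇒ [[]][B]B   [B -> [ B ] B]
[[]][B]B ⇒ [[]][[B]B]B   [B -> [ B ] B]
[[]][[B]B]B ⇒ [[]][[[]]B]B   [B -> [ ]]
[[]][[[]]B]B ⇒ [[]][[[]][]]B   [B -> [ ]]
[[]][[[]][]]B ⇒ [[]][[[]][]][]   [B -> [ ]]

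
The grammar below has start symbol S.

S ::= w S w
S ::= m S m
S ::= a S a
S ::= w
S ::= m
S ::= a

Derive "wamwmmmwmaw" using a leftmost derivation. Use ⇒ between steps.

S ⇒ wSw ⇒ waSaw ⇒ wamSmaw ⇒ wamwSwmaw ⇒ wamwmSmwmaw ⇒ wamwmmmwmaw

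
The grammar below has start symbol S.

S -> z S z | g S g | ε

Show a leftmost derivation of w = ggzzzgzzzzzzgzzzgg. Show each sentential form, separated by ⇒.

S ⇒ gSg   [S -> g S g]
gSg ⇒ ggSgg   [S -> g S g]
ggSgg ⇒ ggzSzgg   [S -> z S z]
ggzSzgg ⇒ ggzzSzzgg   [S -> z S z]
ggzzSzzgg ⇒ ggzzzSzzzgg   [S -> z S z]
ggzzzSzzzgg ⇒ ggzzzgSgzzzgg   [S -> g S g]
ggzzzgSgzzzgg ⇒ ggzzzgzSzgzzzgg   [S -> z S z]
ggzzzgzSzgzzzgg ⇒ ggzzzgzzSzzgzzzgg   [S -> z S z]
ggzzzgzzSzzgzzzgg ⇒ ggzzzgzzzSzzzgzzzgg   [S -> z S z]
ggzzzgzzzSzzzgzzzgg ⇒ ggzzzgzzzzzzgzzzgg   [S -> ε]

S⇒gSg⇒ggSgg⇒ggzSzgg⇒ggzzSzzgg⇒ggzzzSzzzgg⇒ggzzzgSgzzzgg⇒ggzzzgzSzgzzzgg⇒ggzzzgzzSzzgzzzgg⇒ggzzzgzzzSzzzgzzzgg⇒ggzzzgzzzzzzgzzzgg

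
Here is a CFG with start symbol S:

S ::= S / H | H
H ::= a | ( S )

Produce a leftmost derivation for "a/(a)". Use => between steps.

S=>S/H=>H/H=>a/H=>a/(S)=>a/(H)=>a/(a)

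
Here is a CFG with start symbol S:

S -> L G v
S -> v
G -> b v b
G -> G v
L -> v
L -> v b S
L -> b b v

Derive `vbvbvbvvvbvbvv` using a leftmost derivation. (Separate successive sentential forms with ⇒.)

S ⇒ LGv ⇒ vbSGv ⇒ vbLGvGv ⇒ vbvGvGv ⇒ vbvGvvGv ⇒ vbvGvvvGv ⇒ vbvbvbvvvGv ⇒ vbvbvbvvvGvv ⇒ vbvbvbvvvbvbvv

S ⇒ LGv   [S -> L G v]
LGv ⇒ vbSGv   [L -> v b S]
vbSGv ⇒ vbLGvGv   [S -> L G v]
vbLGvGv ⇒ vbvGvGv   [L -> v]
vbvGvGv ⇒ vbvGvvGv   [G -> G v]
vbvGvvGv ⇒ vbvGvvvGv   [G -> G v]
vbvGvvvGv ⇒ vbvbvbvvvGv   [G -> b v b]
vbvbvbvvvGv ⇒ vbvbvbvvvGvv   [G -> G v]
vbvbvbvvvGvv ⇒ vbvbvbvvvbvbvv   [G -> b v b]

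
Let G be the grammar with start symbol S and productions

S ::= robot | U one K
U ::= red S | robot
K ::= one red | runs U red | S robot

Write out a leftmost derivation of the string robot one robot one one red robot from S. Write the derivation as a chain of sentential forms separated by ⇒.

S ⇒ U one K ⇒ robot one K ⇒ robot one S robot ⇒ robot one U one K robot ⇒ robot one robot one K robot ⇒ robot one robot one one red robot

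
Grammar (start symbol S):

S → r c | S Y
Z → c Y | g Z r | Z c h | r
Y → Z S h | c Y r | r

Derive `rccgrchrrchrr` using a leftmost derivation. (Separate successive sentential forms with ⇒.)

S ⇒ SY ⇒ SYY ⇒ rcYY ⇒ rccYrY ⇒ rccZShrY ⇒ rccgZrShrY ⇒ rccgZchrShrY ⇒ rccgrchrShrY ⇒ rccgrchrrchrY ⇒ rccgrchrrchrr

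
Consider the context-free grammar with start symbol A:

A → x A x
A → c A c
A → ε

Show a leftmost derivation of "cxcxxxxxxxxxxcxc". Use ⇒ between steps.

A ⇒ cAc   [A → c A c]
cAc ⇒ cxAxc   [A → x A x]
cxAxc ⇒ cxcAcxc   [A → c A c]
cxcAcxc ⇒ cxcxAxcxc   [A → x A x]
cxcxAxcxc ⇒ cxcxxAxxcxc   [A → x A x]
cxcxxAxxcxc ⇒ cxcxxxAxxxcxc   [A → x A x]
cxcxxxAxxxcxc ⇒ cxcxxxxAxxxxcxc   [A → x A x]
cxcxxxxAxxxxcxc ⇒ cxcxxxxxAxxxxxcxc   [A → x A x]
cxcxxxxxAxxxxxcxc ⇒ cxcxxxxxxxxxxcxc   [A → ε]

A ⇒ cAc ⇒ cxAxc ⇒ cxcAcxc ⇒ cxcxAxcxc ⇒ cxcxxAxxcxc ⇒ cxcxxxAxxxcxc ⇒ cxcxxxxAxxxxcxc ⇒ cxcxxxxxAxxxxxcxc ⇒ cxcxxxxxxxxxxcxc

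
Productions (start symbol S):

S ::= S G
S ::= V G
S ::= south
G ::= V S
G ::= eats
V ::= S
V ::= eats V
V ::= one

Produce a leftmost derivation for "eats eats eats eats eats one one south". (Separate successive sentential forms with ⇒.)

S ⇒ V G   [S ::= V G]
V G ⇒ eats V G   [V ::= eats V]
eats V G ⇒ eats eats V G   [V ::= eats V]
eats eats V G ⇒ eats eats eats V G   [V ::= eats V]
eats eats eats V G ⇒ eats eats eats eats V G   [V ::= eats V]
eats eats eats eats V G ⇒ eats eats eats eats eats V G   [V ::= eats V]
eats eats eats eats eats V G ⇒ eats eats eats eats eats one G   [V ::= one]
eats eats eats eats eats one G ⇒ eats eats eats eats eats one V S   [G ::= V S]
eats eats eats eats eats one V S ⇒ eats eats eats eats eats one one S   [V ::= one]
eats eats eats eats eats one one S ⇒ eats eats eats eats eats one one south   [S ::= south]

S ⇒ V G ⇒ eats V G ⇒ eats eats V G ⇒ eats eats eats V G ⇒ eats eats eats eats V G ⇒ eats eats eats eats eats V G ⇒ eats eats eats eats eats one G ⇒ eats eats eats eats eats one V S ⇒ eats eats eats eats eats one one S ⇒ eats eats eats eats eats one one south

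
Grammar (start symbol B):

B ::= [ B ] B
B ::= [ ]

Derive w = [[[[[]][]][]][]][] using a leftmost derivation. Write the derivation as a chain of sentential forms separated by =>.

B => [B]B => [[B]B]B => [[[B]B]B]B => [[[[B]B]B]B]B => [[[[[]]B]B]B]B => [[[[[]][]]B]B]B => [[[[[]][]][]]B]B => [[[[[]][]][]][]]B => [[[[[]][]][]][]][]

B => [B]B   [B ::= [ B ] B]
[B]B => [[B]B]B   [B ::= [ B ] B]
[[B]B]B => [[[B]B]B]B   [B ::= [ B ] B]
[[[B]B]B]B => [[[[B]B]B]B]B   [B ::= [ B ] B]
[[[[B]B]B]B]B => [[[[[]]B]B]B]B   [B ::= [ ]]
[[[[[]]B]B]B]B => [[[[[]][]]B]B]B   [B ::= [ ]]
[[[[[]][]]B]B]B => [[[[[]][]][]]B]B   [B ::= [ ]]
[[[[[]][]][]]B]B => [[[[[]][]][]][]]B   [B ::= [ ]]
[[[[[]][]][]][]]B => [[[[[]][]][]][]][]   [B ::= [ ]]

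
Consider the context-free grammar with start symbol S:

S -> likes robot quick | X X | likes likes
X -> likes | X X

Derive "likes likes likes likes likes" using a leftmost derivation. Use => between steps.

S => X X => X X X => X X X X => X X X X X => likes X X X X => likes likes X X X => likes likes likes X X => likes likes likes likes X => likes likes likes likes likes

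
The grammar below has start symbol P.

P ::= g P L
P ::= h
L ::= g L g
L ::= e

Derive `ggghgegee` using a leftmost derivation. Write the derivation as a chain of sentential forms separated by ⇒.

P ⇒ gPL   [P ::= g P L]
gPL ⇒ ggPLL   [P ::= g P L]
ggPLL ⇒ gggPLLL   [P ::= g P L]
gggPLLL ⇒ ggghLLL   [P ::= h]
ggghLLL ⇒ ggghgLgLL   [L ::= g L g]
ggghgLgLL ⇒ ggghgegLL   [L ::= e]
ggghgegLL ⇒ ggghgegeL   [L ::= e]
ggghgegeL ⇒ ggghgegee   [L ::= e]

P⇒gPL⇒ggPLL⇒gggPLLL⇒ggghLLL⇒ggghgLgLL⇒ggghgegLL⇒ggghgegeL⇒ggghgegee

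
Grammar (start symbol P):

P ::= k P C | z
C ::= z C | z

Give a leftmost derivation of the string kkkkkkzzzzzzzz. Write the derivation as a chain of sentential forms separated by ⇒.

P ⇒ kPC   [P ::= k P C]
kPC ⇒ kkPCC   [P ::= k P C]
kkPCC ⇒ kkkPCCC   [P ::= k P C]
kkkPCCC ⇒ kkkkPCCCC   [P ::= k P C]
kkkkPCCCC ⇒ kkkkkPCCCCC   [P ::= k P C]
kkkkkPCCCCC ⇒ kkkkkkPCCCCCC   [P ::= k P C]
kkkkkkPCCCCCC ⇒ kkkkkkzCCCCCC   [P ::= z]
kkkkkkzCCCCCC ⇒ kkkkkkzzCCCCCC   [C ::= z C]
kkkkkkzzCCCCCC ⇒ kkkkkkzzzCCCCC   [C ::= z]
kkkkkkzzzCCCCC ⇒ kkkkkkzzzzCCCC   [C ::= z]
kkkkkkzzzzCCCC ⇒ kkkkkkzzzzzCCC   [C ::= z]
kkkkkkzzzzzCCC ⇒ kkkkkkzzzzzzCC   [C ::= z]
kkkkkkzzzzzzCC ⇒ kkkkkkzzzzzzzC   [C ::= z]
kkkkkkzzzzzzzC ⇒ kkkkkkzzzzzzzz   [C ::= z]

P ⇒ kPC ⇒ kkPCC ⇒ kkkPCCC ⇒ kkkkPCCCC ⇒ kkkkkPCCCCC ⇒ kkkkkkPCCCCCC ⇒ kkkkkkzCCCCCC ⇒ kkkkkkzzCCCCCC ⇒ kkkkkkzzzCCCCC ⇒ kkkkkkzzzzCCCC ⇒ kkkkkkzzzzzCCC ⇒ kkkkkkzzzzzzCC ⇒ kkkkkkzzzzzzzC ⇒ kkkkkkzzzzzzzz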